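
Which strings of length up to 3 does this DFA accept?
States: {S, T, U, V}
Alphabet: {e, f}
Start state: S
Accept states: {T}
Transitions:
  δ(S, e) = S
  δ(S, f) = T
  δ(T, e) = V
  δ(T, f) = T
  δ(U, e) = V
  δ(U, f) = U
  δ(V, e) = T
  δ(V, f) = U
f, ef, ff, eef, eff, fee, fff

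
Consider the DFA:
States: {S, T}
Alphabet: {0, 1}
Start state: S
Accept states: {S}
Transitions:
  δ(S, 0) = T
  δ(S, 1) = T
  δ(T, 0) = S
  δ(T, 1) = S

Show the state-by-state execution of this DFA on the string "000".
read '0': S → T
  read '0': T → S
  read '0': S → T
S -> T -> S -> T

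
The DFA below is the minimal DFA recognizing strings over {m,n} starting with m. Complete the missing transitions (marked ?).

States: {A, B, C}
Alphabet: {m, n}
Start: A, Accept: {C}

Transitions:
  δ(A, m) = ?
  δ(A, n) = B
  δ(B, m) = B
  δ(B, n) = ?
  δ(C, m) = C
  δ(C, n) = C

From the language and accept set, identify what each state tracks — A: no input read; B: started with n (dead); C: started with m.
Each missing δ(q, a) is the state matching the new tracked value after reading a.
δ(A, m) = C; δ(B, n) = B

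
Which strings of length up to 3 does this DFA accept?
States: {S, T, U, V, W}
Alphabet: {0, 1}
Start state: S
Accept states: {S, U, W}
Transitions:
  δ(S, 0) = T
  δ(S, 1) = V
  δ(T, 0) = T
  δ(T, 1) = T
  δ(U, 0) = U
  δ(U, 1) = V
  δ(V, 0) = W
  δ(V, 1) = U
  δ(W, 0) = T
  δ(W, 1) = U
ε, 10, 11, 101, 110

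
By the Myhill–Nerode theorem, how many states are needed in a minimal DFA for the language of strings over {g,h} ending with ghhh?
By Myhill–Nerode, count the distinguishable equivalence classes: 5 classes — one per longest suffix of the input that is a prefix of 'ghhh' (lengths 0 through 4); only the length-4 class is accepting.
5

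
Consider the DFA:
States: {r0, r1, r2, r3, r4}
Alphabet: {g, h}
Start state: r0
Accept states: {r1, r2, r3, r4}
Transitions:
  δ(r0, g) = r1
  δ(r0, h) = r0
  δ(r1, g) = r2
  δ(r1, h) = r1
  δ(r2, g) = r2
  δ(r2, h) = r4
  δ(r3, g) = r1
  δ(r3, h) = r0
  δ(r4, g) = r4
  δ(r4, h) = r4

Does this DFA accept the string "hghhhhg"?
Processing string "hghhhhg":
  r0 --h--> r0
  r0 --g--> r1
  r1 --h--> r1
  r1 --h--> r1
  r1 --h--> r1
  r1 --h--> r1
  r1 --g--> r2
Final state: r2
Accept states: {r1, r2, r3, r4}
Yes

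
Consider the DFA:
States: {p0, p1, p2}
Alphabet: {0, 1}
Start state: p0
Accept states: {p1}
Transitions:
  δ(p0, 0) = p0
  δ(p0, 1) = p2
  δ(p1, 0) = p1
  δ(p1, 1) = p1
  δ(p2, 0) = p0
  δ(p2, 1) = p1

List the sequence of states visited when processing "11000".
read '1': p0 → p2
  read '1': p2 → p1
  read '0': p1 → p1
  read '0': p1 → p1
  read '0': p1 → p1
p0 -> p2 -> p1 -> p1 -> p1 -> p1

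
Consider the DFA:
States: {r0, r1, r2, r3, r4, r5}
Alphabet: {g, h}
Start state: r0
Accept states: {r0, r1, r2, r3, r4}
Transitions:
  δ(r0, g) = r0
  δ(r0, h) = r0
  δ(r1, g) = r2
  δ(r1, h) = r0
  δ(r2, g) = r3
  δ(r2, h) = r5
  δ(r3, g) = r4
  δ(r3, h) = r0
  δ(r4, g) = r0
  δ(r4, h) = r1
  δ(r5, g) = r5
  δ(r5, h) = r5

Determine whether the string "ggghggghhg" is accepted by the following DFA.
Processing string "ggghggghhg":
  r0 --g--> r0
  r0 --g--> r0
  r0 --g--> r0
  r0 --h--> r0
  r0 --g--> r0
  r0 --g--> r0
  r0 --g--> r0
  r0 --h--> r0
  r0 --h--> r0
  r0 --g--> r0
Final state: r0
Accept states: {r0, r1, r2, r3, r4}
Yes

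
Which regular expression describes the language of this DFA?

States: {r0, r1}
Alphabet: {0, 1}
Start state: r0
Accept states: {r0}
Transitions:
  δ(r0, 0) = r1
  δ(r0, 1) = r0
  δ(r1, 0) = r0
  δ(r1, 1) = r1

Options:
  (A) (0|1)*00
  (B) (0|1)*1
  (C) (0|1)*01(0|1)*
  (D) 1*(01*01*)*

Check each option against the DFA on short strings; one disagreement eliminates an option:
  (A) (0|1)*00: on ε the DFA stays in r0 and accepts (r0 ∈ Accept), but the regex does not match it → eliminate
  (B) (0|1)*1: on ε the DFA stays in r0 and accepts (r0 ∈ Accept), but the regex does not match it → eliminate
  (C) (0|1)*01(0|1)*: on ε the DFA stays in r0 and accepts (r0 ∈ Accept), but the regex does not match it → eliminate
  (D) 1*(01*01*)*: agrees with the DFA on every string of length ≤ 6
Only (D) is consistent with the DFA.
(D) 1*(01*01*)*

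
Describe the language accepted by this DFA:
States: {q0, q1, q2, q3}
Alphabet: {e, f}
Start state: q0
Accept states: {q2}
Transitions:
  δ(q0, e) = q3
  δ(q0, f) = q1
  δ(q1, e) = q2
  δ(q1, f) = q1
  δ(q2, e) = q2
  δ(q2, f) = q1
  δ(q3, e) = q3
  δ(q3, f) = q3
Testing a few strings:
  'ff' → reject
  'fe' → accept
  'f' → reject
  'eeef' → reject
State roles: q0=no input read; q1=started with f, last symbol f; q2=started with f, last symbol e; q3=started with e (dead)
All strings over {e,f} that start with f and end with e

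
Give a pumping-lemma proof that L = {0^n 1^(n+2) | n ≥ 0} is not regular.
Assume L is regular with pumping length p. Idea: pumping the 0-block breaks the fixed offset of 2.
Choose s = 0^p 1^(p+2) ∈ L. By the pumping lemma, s = xyz with |xy| ≤ p, |y| > 0, so y = 0^k with k ≥ 1. Then xy²z = 0^(p+k) 1^(p+2). For this to be in L we would need p+2 = (p+k)+2, i.e. k = 0, contradicting k ≥ 1. So xy²z ∉ L.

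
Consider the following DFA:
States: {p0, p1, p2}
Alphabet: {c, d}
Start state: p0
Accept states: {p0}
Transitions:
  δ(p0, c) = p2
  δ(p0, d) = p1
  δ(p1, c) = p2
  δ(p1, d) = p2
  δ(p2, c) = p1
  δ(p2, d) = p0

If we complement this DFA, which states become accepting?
Complement accept states = All states \ Original accept states
= {p0, p1, p2} \ {p0}
{p1, p2}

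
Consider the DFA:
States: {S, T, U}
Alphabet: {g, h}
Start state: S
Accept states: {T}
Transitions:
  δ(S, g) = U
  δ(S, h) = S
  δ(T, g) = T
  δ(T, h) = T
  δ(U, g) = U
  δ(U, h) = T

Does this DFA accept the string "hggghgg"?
Processing string "hggghgg":
  S --h--> S
  S --g--> U
  U --g--> U
  U --g--> U
  U --h--> T
  T --g--> T
  T --g--> T
Final state: T
Accept states: {T}
Yes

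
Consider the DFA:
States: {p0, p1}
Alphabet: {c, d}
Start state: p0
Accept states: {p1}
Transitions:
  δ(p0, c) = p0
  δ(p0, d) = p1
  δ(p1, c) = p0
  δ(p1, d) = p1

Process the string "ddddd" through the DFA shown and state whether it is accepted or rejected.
Processing string "ddddd":
  p0 --d--> p1
  p1 --d--> p1
  p1 --d--> p1
  p1 --d--> p1
  p1 --d--> p1
Final state: p1
Accept states: {p1}
Yes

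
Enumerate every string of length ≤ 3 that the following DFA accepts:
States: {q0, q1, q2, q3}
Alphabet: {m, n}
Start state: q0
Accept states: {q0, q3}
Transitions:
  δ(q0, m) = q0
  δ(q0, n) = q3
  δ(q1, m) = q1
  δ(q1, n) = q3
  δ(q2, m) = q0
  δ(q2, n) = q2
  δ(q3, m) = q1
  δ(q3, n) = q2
ε, m, n, mm, mn, mmm, mmn, nmn, nnm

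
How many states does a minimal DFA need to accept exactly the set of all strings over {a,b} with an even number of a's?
By Myhill–Nerode, count the distinguishable equivalence classes: two classes — parity of the count of a's.
2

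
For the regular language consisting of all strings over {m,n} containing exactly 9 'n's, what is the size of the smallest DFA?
By Myhill–Nerode, count the distinguishable equivalence classes: 11 classes — having seen 0, 1, …, 9, or >9 copies of 'n'; the count-9 class is the only accepting one and >9 is dead.
11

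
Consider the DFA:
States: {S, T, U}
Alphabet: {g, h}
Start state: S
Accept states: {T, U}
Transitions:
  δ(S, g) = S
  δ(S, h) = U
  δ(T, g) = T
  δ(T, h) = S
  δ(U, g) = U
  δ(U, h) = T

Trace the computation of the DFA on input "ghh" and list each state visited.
read 'g': S → S
  read 'h': S → U
  read 'h': U → T
S -> S -> U -> T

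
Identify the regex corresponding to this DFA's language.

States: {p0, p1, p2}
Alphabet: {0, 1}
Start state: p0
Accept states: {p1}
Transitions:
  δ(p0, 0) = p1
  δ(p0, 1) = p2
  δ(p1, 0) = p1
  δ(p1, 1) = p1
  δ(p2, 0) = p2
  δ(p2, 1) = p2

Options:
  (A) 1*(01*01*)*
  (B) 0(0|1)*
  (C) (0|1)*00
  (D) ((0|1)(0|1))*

Check each option against the DFA on short strings; one disagreement eliminates an option:
  (A) 1*(01*01*)*: on ε the DFA stays in p0 and rejects (p0 ∉ Accept), but the regex matches it → eliminate
  (B) 0(0|1)*: agrees with the DFA on every string of length ≤ 6
  (C) (0|1)*00: on '0' the DFA goes p0 → p1 and accepts (p1 ∈ Accept), but the regex does not match it → eliminate
  (D) ((0|1)(0|1))*: on ε the DFA stays in p0 and rejects (p0 ∉ Accept), but the regex matches it → eliminate
Only (B) is consistent with the DFA.
(B) 0(0|1)*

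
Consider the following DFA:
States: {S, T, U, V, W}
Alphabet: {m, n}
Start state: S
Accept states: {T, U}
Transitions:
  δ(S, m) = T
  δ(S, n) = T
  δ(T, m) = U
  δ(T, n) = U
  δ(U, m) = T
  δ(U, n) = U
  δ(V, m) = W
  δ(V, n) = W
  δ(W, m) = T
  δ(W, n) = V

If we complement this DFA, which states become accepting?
Complement accept states = All states \ Original accept states
= {S, T, U, V, W} \ {T, U}
{S, V, W}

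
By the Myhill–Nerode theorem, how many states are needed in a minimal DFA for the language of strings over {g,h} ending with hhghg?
By Myhill–Nerode, count the distinguishable equivalence classes: 6 classes — one per longest suffix of the input that is a prefix of 'hhghg' (lengths 0 through 5); only the length-5 class is accepting.
6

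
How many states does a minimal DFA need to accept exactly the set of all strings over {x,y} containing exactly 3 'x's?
By Myhill–Nerode, count the distinguishable equivalence classes: 5 classes — having seen 0, 1, …, 3, or >3 copies of 'x'; the count-3 class is the only accepting one and >3 is dead.
5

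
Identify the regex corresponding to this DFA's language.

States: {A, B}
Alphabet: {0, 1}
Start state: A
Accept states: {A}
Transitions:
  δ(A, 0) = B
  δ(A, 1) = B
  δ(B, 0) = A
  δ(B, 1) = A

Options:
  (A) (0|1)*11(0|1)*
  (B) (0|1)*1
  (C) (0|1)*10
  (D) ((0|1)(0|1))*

Check each option against the DFA on short strings; one disagreement eliminates an option:
  (A) (0|1)*11(0|1)*: on ε the DFA stays in A and accepts (A ∈ Accept), but the regex does not match it → eliminate
  (B) (0|1)*1: on ε the DFA stays in A and accepts (A ∈ Accept), but the regex does not match it → eliminate
  (C) (0|1)*10: on ε the DFA stays in A and accepts (A ∈ Accept), but the regex does not match it → eliminate
  (D) ((0|1)(0|1))*: agrees with the DFA on every string of length ≤ 6
Only (D) is consistent with the DFA.
(D) ((0|1)(0|1))*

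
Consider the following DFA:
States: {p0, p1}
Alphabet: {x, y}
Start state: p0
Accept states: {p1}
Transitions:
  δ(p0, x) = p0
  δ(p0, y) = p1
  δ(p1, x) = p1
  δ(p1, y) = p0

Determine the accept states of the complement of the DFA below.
Complement accept states = All states \ Original accept states
= {p0, p1} \ {p1}
{p0}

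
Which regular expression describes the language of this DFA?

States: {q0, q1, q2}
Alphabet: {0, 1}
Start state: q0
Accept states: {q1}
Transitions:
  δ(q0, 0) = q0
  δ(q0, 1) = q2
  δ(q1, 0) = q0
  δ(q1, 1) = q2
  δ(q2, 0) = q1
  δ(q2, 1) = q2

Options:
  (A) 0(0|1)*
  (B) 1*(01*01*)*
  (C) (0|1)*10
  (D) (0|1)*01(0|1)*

Check each option against the DFA on short strings; one disagreement eliminates an option:
  (A) 0(0|1)*: on '0' the DFA goes q0 → q0 and rejects (q0 ∉ Accept), but the regex matches it → eliminate
  (B) 1*(01*01*)*: on ε the DFA stays in q0 and rejects (q0 ∉ Accept), but the regex matches it → eliminate
  (C) (0|1)*10: agrees with the DFA on every string of length ≤ 6
  (D) (0|1)*01(0|1)*: on '01' the DFA goes q0 → q0 → q2 and rejects (q2 ∉ Accept), but the regex matches it → eliminate
Only (C) is consistent with the DFA.
(C) (0|1)*10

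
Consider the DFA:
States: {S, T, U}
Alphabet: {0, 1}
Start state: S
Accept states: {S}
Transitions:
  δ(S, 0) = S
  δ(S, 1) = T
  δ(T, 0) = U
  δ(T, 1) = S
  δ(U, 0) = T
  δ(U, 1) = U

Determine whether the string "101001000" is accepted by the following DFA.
Processing string "101001000":
  S --1--> T
  T --0--> U
  U --1--> U
  U --0--> T
  T --0--> U
  U --1--> U
  U --0--> T
  T --0--> U
  U --0--> T
Final state: T
Accept states: {S}
No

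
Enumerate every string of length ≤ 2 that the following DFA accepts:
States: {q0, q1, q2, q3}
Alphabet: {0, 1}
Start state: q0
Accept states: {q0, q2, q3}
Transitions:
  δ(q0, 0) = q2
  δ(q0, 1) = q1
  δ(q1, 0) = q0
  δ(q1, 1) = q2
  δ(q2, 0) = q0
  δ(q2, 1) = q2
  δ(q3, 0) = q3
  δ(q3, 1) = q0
ε, 0, 00, 01, 10, 11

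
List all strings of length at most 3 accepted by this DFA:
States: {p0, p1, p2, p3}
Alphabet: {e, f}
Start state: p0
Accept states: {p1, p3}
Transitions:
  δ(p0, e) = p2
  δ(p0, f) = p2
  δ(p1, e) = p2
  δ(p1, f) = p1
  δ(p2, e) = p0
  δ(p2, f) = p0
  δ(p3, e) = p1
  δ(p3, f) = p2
None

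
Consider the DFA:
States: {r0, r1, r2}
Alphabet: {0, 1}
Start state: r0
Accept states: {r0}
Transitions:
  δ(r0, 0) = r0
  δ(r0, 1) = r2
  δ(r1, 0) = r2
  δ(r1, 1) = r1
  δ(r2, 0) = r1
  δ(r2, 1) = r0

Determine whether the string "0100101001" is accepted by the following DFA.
Processing string "0100101001":
  r0 --0--> r0
  r0 --1--> r2
  r2 --0--> r1
  r1 --0--> r2
  r2 --1--> r0
  r0 --0--> r0
  r0 --1--> r2
  r2 --0--> r1
  r1 --0--> r2
  r2 --1--> r0
Final state: r0
Accept states: {r0}
Yes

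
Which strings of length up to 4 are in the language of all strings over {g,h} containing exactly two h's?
hh, ghh, hgh, hhg, gghh, ghgh, ghhg, hggh, hghg, hhgg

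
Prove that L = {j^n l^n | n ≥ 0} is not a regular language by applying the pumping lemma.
Assume L is regular with pumping length p. Idea: pumping the j-block changes the count balance.
Choose s = j^p l^p (length 2p ≥ p). By the pumping lemma, s = xyz with |xy| ≤ p, |y| > 0. So y = j^k for some k > 0 (since xy is entirely within the j's). Pumping gives xy²z = j^(p+k) l^p, which is not in L since p+k ≠ p.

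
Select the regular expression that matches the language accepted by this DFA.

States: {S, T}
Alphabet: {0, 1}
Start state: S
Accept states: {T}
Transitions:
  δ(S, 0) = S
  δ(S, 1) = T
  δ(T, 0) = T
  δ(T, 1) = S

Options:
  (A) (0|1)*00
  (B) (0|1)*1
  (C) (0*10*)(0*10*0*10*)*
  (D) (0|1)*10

Check each option against the DFA on short strings; one disagreement eliminates an option:
  (A) (0|1)*00: on '1' the DFA goes S → T and accepts (T ∈ Accept), but the regex does not match it → eliminate
  (B) (0|1)*1: on '10' the DFA goes S → T → T and accepts (T ∈ Accept), but the regex does not match it → eliminate
  (C) (0*10*)(0*10*0*10*)*: agrees with the DFA on every string of length ≤ 6
  (D) (0|1)*10: on '1' the DFA goes S → T and accepts (T ∈ Accept), but the regex does not match it → eliminate
Only (C) is consistent with the DFA.
(C) (0*10*)(0*10*0*10*)*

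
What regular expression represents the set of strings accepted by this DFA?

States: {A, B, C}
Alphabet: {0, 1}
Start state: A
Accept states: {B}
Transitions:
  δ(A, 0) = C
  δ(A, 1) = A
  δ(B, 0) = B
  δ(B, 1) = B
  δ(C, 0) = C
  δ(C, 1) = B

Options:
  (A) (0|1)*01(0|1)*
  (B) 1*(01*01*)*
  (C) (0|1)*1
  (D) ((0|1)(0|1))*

Check each option against the DFA on short strings; one disagreement eliminates an option:
  (A) (0|1)*01(0|1)*: agrees with the DFA on every string of length ≤ 6
  (B) 1*(01*01*)*: on ε the DFA stays in A and rejects (A ∉ Accept), but the regex matches it → eliminate
  (C) (0|1)*1: on '1' the DFA goes A → A and rejects (A ∉ Accept), but the regex matches it → eliminate
  (D) ((0|1)(0|1))*: on ε the DFA stays in A and rejects (A ∉ Accept), but the regex matches it → eliminate
Only (A) is consistent with the DFA.
(A) (0|1)*01(0|1)*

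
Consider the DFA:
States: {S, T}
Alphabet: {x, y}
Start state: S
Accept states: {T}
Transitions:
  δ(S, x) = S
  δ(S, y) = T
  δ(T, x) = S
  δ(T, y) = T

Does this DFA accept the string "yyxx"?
Processing string "yyxx":
  S --y--> T
  T --y--> T
  T --x--> S
  S --x--> S
Final state: S
Accept states: {T}
No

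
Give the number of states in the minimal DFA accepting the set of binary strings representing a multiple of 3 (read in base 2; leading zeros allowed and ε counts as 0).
By Myhill–Nerode, count the distinguishable equivalence classes: three classes — residue of the binary value mod 3.
3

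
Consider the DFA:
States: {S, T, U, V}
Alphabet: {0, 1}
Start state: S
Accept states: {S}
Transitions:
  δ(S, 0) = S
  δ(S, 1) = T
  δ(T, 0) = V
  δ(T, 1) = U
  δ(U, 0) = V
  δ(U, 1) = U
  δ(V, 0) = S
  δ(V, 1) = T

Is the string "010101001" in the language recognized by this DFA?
Processing string "010101001":
  S --0--> S
  S --1--> T
  T --0--> V
  V --1--> T
  T --0--> V
  V --1--> T
  T --0--> V
  V --0--> S
  S --1--> T
Final state: T
Accept states: {S}
No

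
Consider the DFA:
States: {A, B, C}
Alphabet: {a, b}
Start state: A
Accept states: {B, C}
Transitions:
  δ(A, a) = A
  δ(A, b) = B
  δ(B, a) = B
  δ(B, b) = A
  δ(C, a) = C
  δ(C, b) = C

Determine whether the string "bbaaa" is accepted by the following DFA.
Processing string "bbaaa":
  A --b--> B
  B --b--> A
  A --a--> A
  A --a--> A
  A --a--> A
Final state: A
Accept states: {B, C}
No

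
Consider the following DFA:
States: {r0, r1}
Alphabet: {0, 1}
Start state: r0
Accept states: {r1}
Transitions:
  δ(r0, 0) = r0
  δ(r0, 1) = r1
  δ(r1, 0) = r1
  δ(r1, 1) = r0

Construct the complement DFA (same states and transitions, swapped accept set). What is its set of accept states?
Complement accept states = All states \ Original accept states
= {r0, r1} \ {r1}
{r0}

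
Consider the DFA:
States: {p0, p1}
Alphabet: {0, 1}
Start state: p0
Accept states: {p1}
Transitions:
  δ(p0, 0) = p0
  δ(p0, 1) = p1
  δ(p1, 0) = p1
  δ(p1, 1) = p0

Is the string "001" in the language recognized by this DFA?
Processing string "001":
  p0 --0--> p0
  p0 --0--> p0
  p0 --1--> p1
Final state: p1
Accept states: {p1}
Yes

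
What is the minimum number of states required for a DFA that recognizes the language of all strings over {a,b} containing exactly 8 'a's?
By Myhill–Nerode, count the distinguishable equivalence classes: 10 classes — having seen 0, 1, …, 8, or >8 copies of 'a'; the count-8 class is the only accepting one and >8 is dead.
10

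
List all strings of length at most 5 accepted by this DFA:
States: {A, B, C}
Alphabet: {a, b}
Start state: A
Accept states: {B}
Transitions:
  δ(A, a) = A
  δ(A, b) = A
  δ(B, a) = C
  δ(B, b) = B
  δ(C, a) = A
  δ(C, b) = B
None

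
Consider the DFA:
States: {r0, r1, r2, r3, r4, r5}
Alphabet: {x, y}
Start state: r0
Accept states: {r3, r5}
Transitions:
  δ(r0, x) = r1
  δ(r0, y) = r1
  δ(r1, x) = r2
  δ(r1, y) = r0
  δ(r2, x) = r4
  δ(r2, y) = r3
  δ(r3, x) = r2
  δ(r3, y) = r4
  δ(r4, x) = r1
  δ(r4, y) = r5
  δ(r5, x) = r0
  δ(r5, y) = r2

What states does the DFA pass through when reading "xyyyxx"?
read 'x': r0 → r1
  read 'y': r1 → r0
  read 'y': r0 → r1
  read 'y': r1 → r0
  read 'x': r0 → r1
  read 'x': r1 → r2
r0 -> r1 -> r0 -> r1 -> r0 -> r1 -> r2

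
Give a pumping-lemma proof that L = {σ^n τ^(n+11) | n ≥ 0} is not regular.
Assume L is regular with pumping length p. Idea: pumping the σ-block breaks the fixed offset of 11.
Choose s = σ^p τ^(p+11) ∈ L. By the pumping lemma, s = xyz with |xy| ≤ p, |y| > 0, so y = σ^k with k ≥ 1. Then xy²z = σ^(p+k) τ^(p+11). For this to be in L we would need p+11 = (p+k)+11, i.e. k = 0, contradicting k ≥ 1. So xy²z ∉ L.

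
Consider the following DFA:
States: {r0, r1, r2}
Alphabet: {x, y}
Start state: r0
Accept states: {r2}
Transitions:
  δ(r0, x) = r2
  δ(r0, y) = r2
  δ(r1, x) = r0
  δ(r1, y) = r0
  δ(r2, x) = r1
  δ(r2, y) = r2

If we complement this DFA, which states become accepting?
Complement accept states = All states \ Original accept states
= {r0, r1, r2} \ {r2}
{r0, r1}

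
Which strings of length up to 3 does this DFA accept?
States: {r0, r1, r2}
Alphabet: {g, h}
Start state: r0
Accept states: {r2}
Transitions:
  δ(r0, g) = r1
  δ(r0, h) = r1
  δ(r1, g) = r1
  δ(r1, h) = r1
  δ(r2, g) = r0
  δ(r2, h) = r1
None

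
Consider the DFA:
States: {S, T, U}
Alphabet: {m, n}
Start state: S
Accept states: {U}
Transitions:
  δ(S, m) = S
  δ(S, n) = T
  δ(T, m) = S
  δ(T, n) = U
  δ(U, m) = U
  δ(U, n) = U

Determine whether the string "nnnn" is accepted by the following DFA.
Processing string "nnnn":
  S --n--> T
  T --n--> U
  U --n--> U
  U --n--> U
Final state: U
Accept states: {U}
Yes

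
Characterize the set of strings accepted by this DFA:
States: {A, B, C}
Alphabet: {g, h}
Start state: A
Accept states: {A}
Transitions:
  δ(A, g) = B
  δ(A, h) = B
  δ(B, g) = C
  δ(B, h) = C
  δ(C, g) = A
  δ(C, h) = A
Testing a few strings:
  'h' → reject
  'ghh' → accept
  'g' → reject
  'hhgh' → reject
State roles: A=length ≡ 0 (mod 3); B=length ≡ 1 (mod 3); C=length ≡ 2 (mod 3)
All strings over {g,h} whose length is a multiple of 3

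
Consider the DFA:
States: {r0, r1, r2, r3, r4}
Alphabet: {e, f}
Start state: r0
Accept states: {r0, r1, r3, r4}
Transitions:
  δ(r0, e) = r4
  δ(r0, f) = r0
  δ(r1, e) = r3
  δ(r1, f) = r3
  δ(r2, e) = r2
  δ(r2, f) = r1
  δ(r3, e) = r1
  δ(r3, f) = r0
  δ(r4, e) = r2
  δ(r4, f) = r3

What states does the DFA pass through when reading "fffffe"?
read 'f': r0 → r0
  read 'f': r0 → r0
  read 'f': r0 → r0
  read 'f': r0 → r0
  read 'f': r0 → r0
  read 'e': r0 → r4
r0 -> r0 -> r0 -> r0 -> r0 -> r0 -> r4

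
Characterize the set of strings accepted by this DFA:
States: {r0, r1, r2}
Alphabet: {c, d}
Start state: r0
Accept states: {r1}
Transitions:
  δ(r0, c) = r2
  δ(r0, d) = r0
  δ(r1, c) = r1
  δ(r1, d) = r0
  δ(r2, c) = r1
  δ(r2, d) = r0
Testing a few strings:
  'cddc' → reject
  'ccc' → accept
  'cc' → accept
  'c' → reject
State roles: r0=last symbol not c; r1=two trailing c's; r2=one trailing c
All strings over {c,d} ending with cc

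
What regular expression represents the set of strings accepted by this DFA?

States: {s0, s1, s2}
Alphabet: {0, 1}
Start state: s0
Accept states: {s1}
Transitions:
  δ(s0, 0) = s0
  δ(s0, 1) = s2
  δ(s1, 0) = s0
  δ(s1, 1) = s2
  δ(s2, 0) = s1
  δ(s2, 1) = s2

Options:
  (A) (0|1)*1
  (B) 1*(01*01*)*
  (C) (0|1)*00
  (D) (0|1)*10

Check each option against the DFA on short strings; one disagreement eliminates an option:
  (A) (0|1)*1: on '1' the DFA goes s0 → s2 and rejects (s2 ∉ Accept), but the regex matches it → eliminate
  (B) 1*(01*01*)*: on ε the DFA stays in s0 and rejects (s0 ∉ Accept), but the regex matches it → eliminate
  (C) (0|1)*00: on '00' the DFA goes s0 → s0 → s0 and rejects (s0 ∉ Accept), but the regex matches it → eliminate
  (D) (0|1)*10: agrees with the DFA on every string of length ≤ 6
Only (D) is consistent with the DFA.
(D) (0|1)*10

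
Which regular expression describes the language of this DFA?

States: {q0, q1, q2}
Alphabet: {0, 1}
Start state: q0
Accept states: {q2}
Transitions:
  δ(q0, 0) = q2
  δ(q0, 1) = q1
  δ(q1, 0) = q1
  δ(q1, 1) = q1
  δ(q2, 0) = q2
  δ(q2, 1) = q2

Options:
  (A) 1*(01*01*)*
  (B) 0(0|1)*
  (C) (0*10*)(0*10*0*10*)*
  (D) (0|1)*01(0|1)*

Check each option against the DFA on short strings; one disagreement eliminates an option:
  (A) 1*(01*01*)*: on ε the DFA stays in q0 and rejects (q0 ∉ Accept), but the regex matches it → eliminate
  (B) 0(0|1)*: agrees with the DFA on every string of length ≤ 6
  (C) (0*10*)(0*10*0*10*)*: on '0' the DFA goes q0 → q2 and accepts (q2 ∈ Accept), but the regex does not match it → eliminate
  (D) (0|1)*01(0|1)*: on '0' the DFA goes q0 → q2 and accepts (q2 ∈ Accept), but the regex does not match it → eliminate
Only (B) is consistent with the DFA.
(B) 0(0|1)*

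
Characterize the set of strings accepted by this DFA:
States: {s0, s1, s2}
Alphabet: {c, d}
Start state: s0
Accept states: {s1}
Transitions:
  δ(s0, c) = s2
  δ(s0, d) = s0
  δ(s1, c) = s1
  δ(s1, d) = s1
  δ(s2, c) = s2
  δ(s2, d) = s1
Testing a few strings:
  'dc' → reject
  'd' → reject
  'cc' → reject
  'dcdc' → accept
State roles: s0=no c seen yet; s1=substring cd seen; s2=seen a c, waiting for d
All strings over {c,d} containing the substring cd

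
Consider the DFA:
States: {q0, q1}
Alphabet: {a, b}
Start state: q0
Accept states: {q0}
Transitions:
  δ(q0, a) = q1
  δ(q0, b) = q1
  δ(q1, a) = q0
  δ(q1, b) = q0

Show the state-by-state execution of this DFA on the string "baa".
read 'b': q0 → q1
  read 'a': q1 → q0
  read 'a': q0 → q1
q0 -> q1 -> q0 -> q1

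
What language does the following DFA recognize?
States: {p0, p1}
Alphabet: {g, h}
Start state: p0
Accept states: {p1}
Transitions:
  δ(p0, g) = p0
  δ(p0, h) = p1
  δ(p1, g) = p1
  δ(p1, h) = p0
Testing a few strings:
  'h' → accept
  'hh' → reject
  'ghg' → accept
  'hhh' → accept
State roles: p0=even number of h's so far; p1=odd number of h's so far
All strings over {g,h} with an odd number of h's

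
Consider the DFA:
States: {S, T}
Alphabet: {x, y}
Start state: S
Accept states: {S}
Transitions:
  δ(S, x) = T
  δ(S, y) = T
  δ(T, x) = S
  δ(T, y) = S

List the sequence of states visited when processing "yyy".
read 'y': S → T
  read 'y': T → S
  read 'y': S → T
S -> T -> S -> T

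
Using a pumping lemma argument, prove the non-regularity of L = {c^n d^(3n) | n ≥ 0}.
Assume L is regular with pumping length p. Idea: pumping the c-block breaks the 1:3 ratio.
Choose s = c^p d^(3p) (length 4p ≥ p). By the pumping lemma, s = xyz with |xy| ≤ p, |y| > 0, so y = c^k with k ≥ 1. Then xy²z = c^(p+k) d^(3p). For this to be in L we would need 3p = 3(p+k), i.e. 3k = 0, contradicting k ≥ 1. So xy²z ∉ L.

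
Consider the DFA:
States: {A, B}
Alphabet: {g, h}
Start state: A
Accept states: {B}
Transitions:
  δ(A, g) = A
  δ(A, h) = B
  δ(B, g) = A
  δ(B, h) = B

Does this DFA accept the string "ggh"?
Processing string "ggh":
  A --g--> A
  A --g--> A
  A --h--> B
Final state: B
Accept states: {B}
Yes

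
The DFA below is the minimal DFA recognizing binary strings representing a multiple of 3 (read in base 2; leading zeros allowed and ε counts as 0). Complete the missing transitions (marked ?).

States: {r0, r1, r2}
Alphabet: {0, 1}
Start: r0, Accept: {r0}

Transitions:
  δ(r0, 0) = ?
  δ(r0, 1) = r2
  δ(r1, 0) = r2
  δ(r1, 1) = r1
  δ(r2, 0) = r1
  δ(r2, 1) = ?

From the language and accept set, identify what each state tracks — r0: value ≡ 0 (mod 3); r1: value ≡ 2 (mod 3); r2: value ≡ 1 (mod 3).
Each missing δ(q, a) is the state matching the new tracked value after reading a.
δ(r0, 0) = r0; δ(r2, 1) = r0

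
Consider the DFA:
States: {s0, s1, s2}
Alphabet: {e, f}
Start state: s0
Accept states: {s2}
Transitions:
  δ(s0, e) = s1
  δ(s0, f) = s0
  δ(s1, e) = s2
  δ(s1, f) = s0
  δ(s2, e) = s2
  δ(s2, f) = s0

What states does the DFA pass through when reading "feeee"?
read 'f': s0 → s0
  read 'e': s0 → s1
  read 'e': s1 → s2
  read 'e': s2 → s2
  read 'e': s2 → s2
s0 -> s0 -> s1 -> s2 -> s2 -> s2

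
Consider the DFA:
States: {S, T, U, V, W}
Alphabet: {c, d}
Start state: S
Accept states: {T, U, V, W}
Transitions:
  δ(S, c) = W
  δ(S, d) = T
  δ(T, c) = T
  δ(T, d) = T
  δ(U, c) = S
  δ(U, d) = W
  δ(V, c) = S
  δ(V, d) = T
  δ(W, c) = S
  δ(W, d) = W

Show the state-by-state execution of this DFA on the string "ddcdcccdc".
read 'd': S → T
  read 'd': T → T
  read 'c': T → T
  read 'd': T → T
  read 'c': T → T
  read 'c': T → T
  read 'c': T → T
  read 'd': T → T
  read 'c': T → T
S -> T -> T -> T -> T -> T -> T -> T -> T -> T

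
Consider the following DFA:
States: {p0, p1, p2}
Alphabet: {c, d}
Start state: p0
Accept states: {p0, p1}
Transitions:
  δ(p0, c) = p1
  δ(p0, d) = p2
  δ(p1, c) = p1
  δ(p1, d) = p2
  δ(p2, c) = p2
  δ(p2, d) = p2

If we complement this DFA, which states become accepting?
Complement accept states = All states \ Original accept states
= {p0, p1, p2} \ {p0, p1}
{p2}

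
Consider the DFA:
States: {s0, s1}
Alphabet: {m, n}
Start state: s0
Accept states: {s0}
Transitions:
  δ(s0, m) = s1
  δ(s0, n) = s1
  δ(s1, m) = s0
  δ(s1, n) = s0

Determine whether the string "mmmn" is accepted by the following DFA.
Processing string "mmmn":
  s0 --m--> s1
  s1 --m--> s0
  s0 --m--> s1
  s1 --n--> s0
Final state: s0
Accept states: {s0}
Yes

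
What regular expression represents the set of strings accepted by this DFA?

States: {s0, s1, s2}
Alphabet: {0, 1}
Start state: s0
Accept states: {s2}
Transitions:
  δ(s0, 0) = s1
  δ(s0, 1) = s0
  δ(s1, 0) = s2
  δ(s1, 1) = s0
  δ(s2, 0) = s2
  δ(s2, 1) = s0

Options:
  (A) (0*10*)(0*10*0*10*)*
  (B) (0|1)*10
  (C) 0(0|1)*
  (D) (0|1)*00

Check each option against the DFA on short strings; one disagreement eliminates an option:
  (A) (0*10*)(0*10*0*10*)*: on '1' the DFA goes s0 → s0 and rejects (s0 ∉ Accept), but the regex matches it → eliminate
  (B) (0|1)*10: on '00' the DFA goes s0 → s1 → s2 and accepts (s2 ∈ Accept), but the regex does not match it → eliminate
  (C) 0(0|1)*: on '0' the DFA goes s0 → s1 and rejects (s1 ∉ Accept), but the regex matches it → eliminate
  (D) (0|1)*00: agrees with the DFA on every string of length ≤ 6
Only (D) is consistent with the DFA.
(D) (0|1)*00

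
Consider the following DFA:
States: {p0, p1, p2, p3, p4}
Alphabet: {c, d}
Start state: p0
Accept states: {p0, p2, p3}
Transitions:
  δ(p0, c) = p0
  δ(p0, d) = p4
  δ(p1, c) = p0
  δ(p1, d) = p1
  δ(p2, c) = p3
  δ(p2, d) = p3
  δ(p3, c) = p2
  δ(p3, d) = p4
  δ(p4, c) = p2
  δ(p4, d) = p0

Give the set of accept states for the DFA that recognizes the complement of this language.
Complement accept states = All states \ Original accept states
= {p0, p1, p2, p3, p4} \ {p0, p2, p3}
{p1, p4}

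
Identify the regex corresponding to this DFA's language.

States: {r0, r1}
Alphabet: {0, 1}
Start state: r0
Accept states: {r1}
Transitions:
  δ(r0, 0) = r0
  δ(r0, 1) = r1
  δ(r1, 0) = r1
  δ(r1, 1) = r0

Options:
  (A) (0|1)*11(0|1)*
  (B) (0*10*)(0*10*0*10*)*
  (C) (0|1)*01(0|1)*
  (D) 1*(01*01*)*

Check each option against the DFA on short strings; one disagreement eliminates an option:
  (A) (0|1)*11(0|1)*: on '1' the DFA goes r0 → r1 and accepts (r1 ∈ Accept), but the regex does not match it → eliminate
  (B) (0*10*)(0*10*0*10*)*: agrees with the DFA on every string of length ≤ 6
  (C) (0|1)*01(0|1)*: on '1' the DFA goes r0 → r1 and accepts (r1 ∈ Accept), but the regex does not match it → eliminate
  (D) 1*(01*01*)*: on ε the DFA stays in r0 and rejects (r0 ∉ Accept), but the regex matches it → eliminate
Only (B) is consistent with the DFA.
(B) (0*10*)(0*10*0*10*)*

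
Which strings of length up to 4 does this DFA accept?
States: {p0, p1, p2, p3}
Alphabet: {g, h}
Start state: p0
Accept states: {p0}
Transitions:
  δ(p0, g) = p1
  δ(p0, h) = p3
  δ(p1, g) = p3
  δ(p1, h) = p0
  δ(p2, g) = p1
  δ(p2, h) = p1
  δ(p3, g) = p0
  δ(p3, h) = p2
ε, gh, hg, ggg, ghgh, ghhg, hggh, hghg, hhgh, hhhh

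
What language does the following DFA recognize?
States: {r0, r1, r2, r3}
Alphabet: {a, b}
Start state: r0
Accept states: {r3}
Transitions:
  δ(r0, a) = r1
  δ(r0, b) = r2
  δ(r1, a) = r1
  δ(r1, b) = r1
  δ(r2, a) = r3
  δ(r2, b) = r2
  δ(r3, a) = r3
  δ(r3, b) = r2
Testing a few strings:
  'aaba' → reject
  'bb' → reject
  'ba' → accept
  'b' → reject
State roles: r0=no input read; r1=started with a (dead); r2=started with b, last symbol b; r3=started with b, last symbol a
All strings over {a,b} that start with b and end with a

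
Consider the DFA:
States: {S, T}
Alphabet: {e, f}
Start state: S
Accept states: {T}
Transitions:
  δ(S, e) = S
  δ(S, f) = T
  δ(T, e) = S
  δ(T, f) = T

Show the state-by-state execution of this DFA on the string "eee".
read 'e': S → S
  read 'e': S → S
  read 'e': S → S
S -> S -> S -> S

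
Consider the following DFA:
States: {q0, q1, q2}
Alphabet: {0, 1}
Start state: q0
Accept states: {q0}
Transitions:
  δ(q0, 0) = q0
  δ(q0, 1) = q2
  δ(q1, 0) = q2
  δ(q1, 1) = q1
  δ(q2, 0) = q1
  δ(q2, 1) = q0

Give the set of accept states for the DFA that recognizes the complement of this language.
Complement accept states = All states \ Original accept states
= {q0, q1, q2} \ {q0}
{q1, q2}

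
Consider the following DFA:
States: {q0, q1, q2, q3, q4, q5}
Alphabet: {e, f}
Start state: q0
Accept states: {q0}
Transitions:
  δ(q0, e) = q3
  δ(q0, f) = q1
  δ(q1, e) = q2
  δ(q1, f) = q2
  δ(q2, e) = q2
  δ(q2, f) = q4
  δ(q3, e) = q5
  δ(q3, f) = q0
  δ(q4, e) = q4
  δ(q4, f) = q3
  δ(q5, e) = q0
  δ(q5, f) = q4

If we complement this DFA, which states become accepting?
Complement accept states = All states \ Original accept states
= {q0, q1, q2, q3, q4, q5} \ {q0}
{q1, q2, q3, q4, q5}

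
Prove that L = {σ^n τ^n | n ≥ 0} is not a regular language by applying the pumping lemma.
Assume L is regular with pumping length p. Idea: pumping the σ-block changes the count balance.
Choose s = σ^p τ^p (length 2p ≥ p). By the pumping lemma, s = xyz with |xy| ≤ p, |y| > 0. So y = σ^k for some k > 0 (since xy is entirely within the σ's). Pumping gives xy²z = σ^(p+k) τ^p, which is not in L since p+k ≠ p.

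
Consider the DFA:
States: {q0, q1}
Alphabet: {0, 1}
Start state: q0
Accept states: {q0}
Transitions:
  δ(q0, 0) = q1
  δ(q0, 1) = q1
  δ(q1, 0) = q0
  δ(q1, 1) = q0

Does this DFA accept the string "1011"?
Processing string "1011":
  q0 --1--> q1
  q1 --0--> q0
  q0 --1--> q1
  q1 --1--> q0
Final state: q0
Accept states: {q0}
Yes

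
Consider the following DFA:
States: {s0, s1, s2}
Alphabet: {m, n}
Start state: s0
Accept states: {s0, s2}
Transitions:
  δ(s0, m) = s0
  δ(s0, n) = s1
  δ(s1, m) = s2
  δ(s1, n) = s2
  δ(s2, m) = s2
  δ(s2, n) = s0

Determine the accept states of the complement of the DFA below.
Complement accept states = All states \ Original accept states
= {s0, s1, s2} \ {s0, s2}
{s1}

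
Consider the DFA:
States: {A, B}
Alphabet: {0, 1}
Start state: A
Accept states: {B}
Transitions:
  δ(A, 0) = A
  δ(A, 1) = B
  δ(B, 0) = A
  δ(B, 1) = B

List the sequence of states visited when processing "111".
read '1': A → B
  read '1': B → B
  read '1': B → B
A -> B -> B -> B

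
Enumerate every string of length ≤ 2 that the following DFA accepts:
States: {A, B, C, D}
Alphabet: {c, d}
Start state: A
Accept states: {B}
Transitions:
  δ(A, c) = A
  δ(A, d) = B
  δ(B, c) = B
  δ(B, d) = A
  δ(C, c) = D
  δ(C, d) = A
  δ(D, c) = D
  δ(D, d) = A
d, cd, dc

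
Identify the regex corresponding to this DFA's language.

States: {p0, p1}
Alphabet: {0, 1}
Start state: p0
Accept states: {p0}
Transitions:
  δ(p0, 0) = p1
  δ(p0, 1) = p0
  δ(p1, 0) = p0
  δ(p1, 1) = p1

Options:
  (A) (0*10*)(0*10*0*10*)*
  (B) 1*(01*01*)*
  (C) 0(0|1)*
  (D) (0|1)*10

Check each option against the DFA on short strings; one disagreement eliminates an option:
  (A) (0*10*)(0*10*0*10*)*: on ε the DFA stays in p0 and accepts (p0 ∈ Accept), but the regex does not match it → eliminate
  (B) 1*(01*01*)*: agrees with the DFA on every string of length ≤ 6
  (C) 0(0|1)*: on ε the DFA stays in p0 and accepts (p0 ∈ Accept), but the regex does not match it → eliminate
  (D) (0|1)*10: on ε the DFA stays in p0 and accepts (p0 ∈ Accept), but the regex does not match it → eliminate
Only (B) is consistent with the DFA.
(B) 1*(01*01*)*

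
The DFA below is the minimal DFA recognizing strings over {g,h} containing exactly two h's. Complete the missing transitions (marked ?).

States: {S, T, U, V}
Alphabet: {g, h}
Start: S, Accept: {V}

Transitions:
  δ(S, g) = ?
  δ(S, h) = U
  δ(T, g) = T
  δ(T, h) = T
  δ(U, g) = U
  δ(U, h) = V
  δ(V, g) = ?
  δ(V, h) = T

From the language and accept set, identify what each state tracks — S: zero h's; T: ≥ three h's (dead); U: one h; V: two h's.
Each missing δ(q, a) is the state matching the new tracked value after reading a.
δ(S, g) = S; δ(V, g) = V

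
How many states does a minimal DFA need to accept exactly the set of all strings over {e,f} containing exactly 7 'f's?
By Myhill–Nerode, count the distinguishable equivalence classes: 9 classes — having seen 0, 1, …, 7, or >7 copies of 'f'; the count-7 class is the only accepting one and >7 is dead.
9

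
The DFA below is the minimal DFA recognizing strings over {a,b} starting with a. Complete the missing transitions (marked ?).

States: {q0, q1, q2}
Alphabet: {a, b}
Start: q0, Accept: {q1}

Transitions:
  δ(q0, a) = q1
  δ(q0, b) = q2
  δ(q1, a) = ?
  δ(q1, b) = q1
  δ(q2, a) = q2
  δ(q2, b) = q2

From the language and accept set, identify what each state tracks — q0: no input read; q1: started with a; q2: started with b (dead).
Each missing δ(q, a) is the state matching the new tracked value after reading a.
δ(q1, a) = q1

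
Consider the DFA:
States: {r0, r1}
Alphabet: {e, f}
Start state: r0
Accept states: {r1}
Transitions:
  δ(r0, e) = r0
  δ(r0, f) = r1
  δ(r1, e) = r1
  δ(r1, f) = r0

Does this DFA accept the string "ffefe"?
Processing string "ffefe":
  r0 --f--> r1
  r1 --f--> r0
  r0 --e--> r0
  r0 --f--> r1
  r1 --e--> r1
Final state: r1
Accept states: {r1}
Yes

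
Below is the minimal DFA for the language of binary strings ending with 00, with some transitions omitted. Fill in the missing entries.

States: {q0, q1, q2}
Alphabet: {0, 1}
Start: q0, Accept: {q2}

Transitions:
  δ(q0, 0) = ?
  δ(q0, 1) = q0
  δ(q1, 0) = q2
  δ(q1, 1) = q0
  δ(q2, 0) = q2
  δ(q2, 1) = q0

From the language and accept set, identify what each state tracks — q0: last symbol not 0; q1: one trailing 0; q2: two trailing 0's.
Each missing δ(q, a) is the state matching the new tracked value after reading a.
δ(q0, 0) = q1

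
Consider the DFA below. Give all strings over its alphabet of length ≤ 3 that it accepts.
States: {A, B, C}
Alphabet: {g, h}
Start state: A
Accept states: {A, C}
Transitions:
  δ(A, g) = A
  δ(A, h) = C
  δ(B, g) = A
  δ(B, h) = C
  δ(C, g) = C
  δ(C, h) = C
ε, g, h, gg, gh, hg, hh, ggg, ggh, ghg, ghh, hgg, hgh, hhg, hhh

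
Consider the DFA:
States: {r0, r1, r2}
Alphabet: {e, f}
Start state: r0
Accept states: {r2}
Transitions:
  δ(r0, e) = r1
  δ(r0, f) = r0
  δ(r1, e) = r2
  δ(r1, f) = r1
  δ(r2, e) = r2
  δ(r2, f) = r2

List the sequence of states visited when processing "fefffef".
read 'f': r0 → r0
  read 'e': r0 → r1
  read 'f': r1 → r1
  read 'f': r1 → r1
  read 'f': r1 → r1
  read 'e': r1 → r2
  read 'f': r2 → r2
r0 -> r0 -> r1 -> r1 -> r1 -> r1 -> r2 -> r2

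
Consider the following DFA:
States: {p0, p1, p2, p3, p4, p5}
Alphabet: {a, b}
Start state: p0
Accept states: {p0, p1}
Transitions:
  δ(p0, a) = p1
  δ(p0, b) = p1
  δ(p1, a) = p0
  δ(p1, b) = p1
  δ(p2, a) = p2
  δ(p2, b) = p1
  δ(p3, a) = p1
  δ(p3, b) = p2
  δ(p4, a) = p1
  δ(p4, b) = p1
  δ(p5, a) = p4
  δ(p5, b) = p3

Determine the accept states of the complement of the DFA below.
Complement accept states = All states \ Original accept states
= {p0, p1, p2, p3, p4, p5} \ {p0, p1}
{p2, p3, p4, p5}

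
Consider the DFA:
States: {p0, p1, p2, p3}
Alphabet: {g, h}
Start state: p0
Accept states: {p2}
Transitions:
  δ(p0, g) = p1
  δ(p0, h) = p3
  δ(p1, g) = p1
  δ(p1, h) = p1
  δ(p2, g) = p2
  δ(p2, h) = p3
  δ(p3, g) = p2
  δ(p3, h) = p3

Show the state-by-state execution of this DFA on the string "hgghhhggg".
read 'h': p0 → p3
  read 'g': p3 → p2
  read 'g': p2 → p2
  read 'h': p2 → p3
  read 'h': p3 → p3
  read 'h': p3 → p3
  read 'g': p3 → p2
  read 'g': p2 → p2
  read 'g': p2 → p2
p0 -> p3 -> p2 -> p2 -> p3 -> p3 -> p3 -> p2 -> p2 -> p2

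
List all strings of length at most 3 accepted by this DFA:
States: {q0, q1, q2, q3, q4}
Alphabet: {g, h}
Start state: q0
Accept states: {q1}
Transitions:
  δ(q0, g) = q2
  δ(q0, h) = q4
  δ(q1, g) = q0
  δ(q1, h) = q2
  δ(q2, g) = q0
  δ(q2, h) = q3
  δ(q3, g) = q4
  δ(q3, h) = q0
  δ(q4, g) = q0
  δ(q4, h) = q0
None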